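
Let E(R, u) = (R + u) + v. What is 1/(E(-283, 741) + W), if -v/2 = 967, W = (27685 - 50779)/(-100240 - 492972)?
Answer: -296606/437778909 ≈ -0.00067752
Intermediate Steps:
W = 11547/296606 (W = -23094/(-593212) = -23094*(-1/593212) = 11547/296606 ≈ 0.038930)
v = -1934 (v = -2*967 = -1934)
E(R, u) = -1934 + R + u (E(R, u) = (R + u) - 1934 = -1934 + R + u)
1/(E(-283, 741) + W) = 1/((-1934 - 283 + 741) + 11547/296606) = 1/(-1476 + 11547/296606) = 1/(-437778909/296606) = -296606/437778909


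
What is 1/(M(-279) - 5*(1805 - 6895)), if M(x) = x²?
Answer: 1/103291 ≈ 9.6814e-6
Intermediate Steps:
1/(M(-279) - 5*(1805 - 6895)) = 1/((-279)² - 5*(1805 - 6895)) = 1/(77841 - 5*(-5090)) = 1/(77841 + 25450) = 1/103291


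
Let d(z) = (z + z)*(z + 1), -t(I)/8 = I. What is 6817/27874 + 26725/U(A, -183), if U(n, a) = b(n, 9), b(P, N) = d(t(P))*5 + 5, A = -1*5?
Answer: 171353107/91454594 ≈ 1.8736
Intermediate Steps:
A = -5
t(I) = -8*I
d(z) = 2*z*(1 + z) (d(z) = (2*z)*(1 + z) = 2*z*(1 + z))
b(P, N) = 5 - 80*P*(1 - 8*P) (b(P, N) = (2*(-8*P)*(1 - 8*P))*5 + 5 = -16*P*(1 - 8*P)*5 + 5 = -80*P*(1 - 8*P) + 5 = 5 - 80*P*(1 - 8*P))
U(n, a) = 5 - 80*n + 640*n**2
6817/27874 + 26725/U(A, -183) = 6817/27874 + 26725/(5 - 80*(-5) + 640*(-5)**2) = 6817*(1/27874) + 26725/(5 + 400 + 640*25) = 6817/27874 + 26725/(5 + 400 + 16000) = 6817/27874 + 26725/16405 = 6817/27874 + 26725*(1/16405) = 6817/27874 + 5345/3281 = 171353107/91454594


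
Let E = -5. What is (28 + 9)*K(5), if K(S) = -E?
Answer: 185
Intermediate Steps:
K(S) = 5 (K(S) = -1*(-5) = 5)
(28 + 9)*K(5) = (28 + 9)*5 = 37*5 = 185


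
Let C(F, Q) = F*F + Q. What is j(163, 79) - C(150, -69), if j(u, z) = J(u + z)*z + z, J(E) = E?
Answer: -3234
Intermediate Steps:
j(u, z) = z + z*(u + z) (j(u, z) = (u + z)*z + z = z*(u + z) + z = z + z*(u + z))
C(F, Q) = Q + F² (C(F, Q) = F² + Q = Q + F²)
j(163, 79) - C(150, -69) = 79*(1 + 163 + 79) - (-69 + 150²) = 79*243 - (-69 + 22500) = 19197 - 1*22431 = 19197 - 22431 = -3234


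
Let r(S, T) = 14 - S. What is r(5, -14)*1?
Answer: 9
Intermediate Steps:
r(5, -14)*1 = (14 - 1*5)*1 = (14 - 5)*1 = 9*1 = 9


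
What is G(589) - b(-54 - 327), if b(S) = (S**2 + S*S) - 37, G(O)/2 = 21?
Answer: -290243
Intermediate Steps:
G(O) = 42 (G(O) = 2*21 = 42)
b(S) = -37 + 2*S**2 (b(S) = (S**2 + S**2) - 37 = 2*S**2 - 37 = -37 + 2*S**2)
G(589) - b(-54 - 327) = 42 - (-37 + 2*(-54 - 327)**2) = 42 - (-37 + 2*(-381)**2) = 42 - (-37 + 2*145161) = 42 - (-37 + 290322) = 42 - 1*290285 = 42 - 290285 = -290243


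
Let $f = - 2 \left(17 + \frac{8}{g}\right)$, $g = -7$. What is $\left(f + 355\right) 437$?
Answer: $\frac{988931}{7} \approx 1.4128 \cdot 10^{5}$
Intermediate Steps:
$f = - \frac{222}{7}$ ($f = - 2 \left(17 + \frac{8}{-7}\right) = - 2 \left(17 + 8 \left(- \frac{1}{7}\right)\right) = - 2 \left(17 - \frac{8}{7}\right) = \left(-2\right) \frac{111}{7} = - \frac{222}{7} \approx -31.714$)
$\left(f + 355\right) 437 = \left(- \frac{222}{7} + 355\right) 437 = \frac{2263}{7} \cdot 437 = \frac{988931}{7}$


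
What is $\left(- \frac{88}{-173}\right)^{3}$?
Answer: $\frac{681472}{5177717} \approx 0.13162$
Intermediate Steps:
$\left(- \frac{88}{-173}\right)^{3} = \left(\left(-88\right) \left(- \frac{1}{173}\right)\right)^{3} = \left(\frac{88}{173}\right)^{3} = \frac{681472}{5177717}$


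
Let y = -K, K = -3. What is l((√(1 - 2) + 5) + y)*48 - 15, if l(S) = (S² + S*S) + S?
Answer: 6417 + 1584*I ≈ 6417.0 + 1584.0*I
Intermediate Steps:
y = 3 (y = -1*(-3) = 3)
l(S) = S + 2*S² (l(S) = (S² + S²) + S = 2*S² + S = S + 2*S²)
l((√(1 - 2) + 5) + y)*48 - 15 = (((√(1 - 2) + 5) + 3)*(1 + 2*((√(1 - 2) + 5) + 3)))*48 - 15 = (((√(-1) + 5) + 3)*(1 + 2*((√(-1) + 5) + 3)))*48 - 15 = (((I + 5) + 3)*(1 + 2*((I + 5) + 3)))*48 - 15 = (((5 + I) + 3)*(1 + 2*((5 + I) + 3)))*48 - 15 = ((8 + I)*(1 + 2*(8 + I)))*48 - 15 = ((8 + I)*(1 + (16 + 2*I)))*48 - 15 = ((8 + I)*(17 + 2*I))*48 - 15 = 48*(8 + I)*(17 + 2*I) - 15 = -15 + 48*(8 + I)*(17 + 2*I)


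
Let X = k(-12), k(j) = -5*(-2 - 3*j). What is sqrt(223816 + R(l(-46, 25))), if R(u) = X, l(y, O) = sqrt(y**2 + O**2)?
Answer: sqrt(223646) ≈ 472.91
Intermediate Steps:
k(j) = 10 + 15*j
l(y, O) = sqrt(O**2 + y**2)
X = -170 (X = 10 + 15*(-12) = 10 - 180 = -170)
R(u) = -170
sqrt(223816 + R(l(-46, 25))) = sqrt(223816 - 170) = sqrt(223646)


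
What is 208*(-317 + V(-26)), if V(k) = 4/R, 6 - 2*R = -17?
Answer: -1514864/23 ≈ -65864.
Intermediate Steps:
R = 23/2 (R = 3 - ½*(-17) = 3 + 17/2 = 23/2 ≈ 11.500)
V(k) = 8/23 (V(k) = 4/(23/2) = 4*(2/23) = 8/23)
208*(-317 + V(-26)) = 208*(-317 + 8/23) = 208*(-7283/23) = -1514864/23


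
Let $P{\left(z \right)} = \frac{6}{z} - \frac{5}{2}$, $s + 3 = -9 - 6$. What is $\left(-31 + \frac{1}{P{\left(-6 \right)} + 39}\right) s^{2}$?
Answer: $- \frac{712476}{71} \approx -10035.0$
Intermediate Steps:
$s = -18$ ($s = -3 - 15 = -18$)
$P{\left(z \right)} = - \frac{5}{2} + \frac{6}{z}$ ($P{\left(z \right)} = \frac{6}{z} - \frac{5}{2} = - \frac{5}{2} + \frac{6}{z}$)
$\left(-31 + \frac{1}{P{\left(-6 \right)} + 39}\right) s^{2} = \left(-31 + \frac{1}{\left(- \frac{5}{2} + \frac{6}{-6}\right) + 39}\right) \left(-18\right)^{2} = \left(-31 + \frac{1}{\left(- \frac{5}{2} + 6 \left(- \frac{1}{6}\right)\right) + 39}\right) 324 = \left(-31 + \frac{1}{\left(- \frac{5}{2} - 1\right) + 39}\right) 324 = \left(-31 + \frac{1}{- \frac{7}{2} + 39}\right) 324 = \left(-31 + \frac{1}{\frac{71}{2}}\right) 324 = \left(-31 + \frac{2}{71}\right) 324 = \left(- \frac{2199}{71}\right) 324 = - \frac{712476}{71}$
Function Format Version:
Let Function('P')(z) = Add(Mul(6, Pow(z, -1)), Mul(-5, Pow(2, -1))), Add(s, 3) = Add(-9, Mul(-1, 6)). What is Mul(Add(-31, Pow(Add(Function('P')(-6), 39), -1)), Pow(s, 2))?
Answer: Rational(-712476, 71) ≈ -10035.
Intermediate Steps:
s = -18 (s = Add(-3, Add(-9, Mul(-1, 6))) = Add(-3, Add(-9, -6)) = Add(-3, -15) = -18)
Function('P')(z) = Add(Rational(-5, 2), Mul(6, Pow(z, -1))) (Function('P')(z) = Add(Mul(6, Pow(z, -1)), Mul(-5, Rational(1, 2))) = Add(Mul(6, Pow(z, -1)), Rational(-5, 2)) = Add(Rational(-5, 2), Mul(6, Pow(z, -1))))
Mul(Add(-31, Pow(Add(Function('P')(-6), 39), -1)), Pow(s, 2)) = Mul(Add(-31, Pow(Add(Add(Rational(-5, 2), Mul(6, Pow(-6, -1))), 39), -1)), Pow(-18, 2)) = Mul(Add(-31, Pow(Add(Add(Rational(-5, 2), Mul(6, Rational(-1, 6))), 39), -1)), 324) = Mul(Add(-31, Pow(Add(Add(Rational(-5, 2), -1), 39), -1)), 324) = Mul(Add(-31, Pow(Add(Rational(-7, 2), 39), -1)), 324) = Mul(Add(-31, Pow(Rational(71, 2), -1)), 324) = Mul(Add(-31, Rational(2, 71)), 324) = Mul(Rational(-2199, 71), 324) = Rational(-712476, 71)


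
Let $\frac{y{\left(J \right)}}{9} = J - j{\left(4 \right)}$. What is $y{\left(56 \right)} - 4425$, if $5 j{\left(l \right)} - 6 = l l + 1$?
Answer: $- \frac{19812}{5} \approx -3962.4$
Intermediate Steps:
$j{\left(l \right)} = \frac{7}{5} + \frac{l^{2}}{5}$ ($j{\left(l \right)} = \frac{6}{5} + \frac{l l + 1}{5} = \frac{6}{5} + \frac{l^{2} + 1}{5} = \frac{6}{5} + \frac{1 + l^{2}}{5} = \frac{6}{5} + \left(\frac{1}{5} + \frac{l^{2}}{5}\right) = \frac{7}{5} + \frac{l^{2}}{5}$)
$y{\left(J \right)} = - \frac{207}{5} + 9 J$ ($y{\left(J \right)} = 9 \left(J - \left(\frac{7}{5} + \frac{4^{2}}{5}\right)\right) = 9 \left(J - \left(\frac{7}{5} + \frac{1}{5} \cdot 16\right)\right) = 9 \left(J - \left(\frac{7}{5} + \frac{16}{5}\right)\right) = 9 \left(J - \frac{23}{5}\right) = 9 \left(- \frac{23}{5} + J\right) = - \frac{207}{5} + 9 J$)
$y{\left(56 \right)} - 4425 = \left(- \frac{207}{5} + 9 \cdot 56\right) - 4425 = \left(- \frac{207}{5} + 504\right) - 4425 = \frac{2313}{5} - 4425 = - \frac{19812}{5}$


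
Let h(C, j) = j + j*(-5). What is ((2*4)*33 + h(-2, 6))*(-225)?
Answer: -54000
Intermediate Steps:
h(C, j) = -4*j (h(C, j) = j - 5*j = -4*j)
((2*4)*33 + h(-2, 6))*(-225) = ((2*4)*33 - 4*6)*(-225) = (8*33 - 24)*(-225) = (264 - 24)*(-225) = 240*(-225) = -54000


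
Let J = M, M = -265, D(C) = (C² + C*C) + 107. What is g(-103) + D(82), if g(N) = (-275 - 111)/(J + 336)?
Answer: 962019/71 ≈ 13550.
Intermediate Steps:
D(C) = 107 + 2*C² (D(C) = (C² + C²) + 107 = 2*C² + 107 = 107 + 2*C²)
J = -265
g(N) = -386/71 (g(N) = (-275 - 111)/(-265 + 336) = -386/71)
g(-103) + D(82) = -386/71 + (107 + 2*82²) = -386/71 + (107 + 2*6724) = -386/71 + (107 + 13448) = -386/71 + 13555 = 962019/71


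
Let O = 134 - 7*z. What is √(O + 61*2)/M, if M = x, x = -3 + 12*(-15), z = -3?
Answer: -√277/183 ≈ -0.090947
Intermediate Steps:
O = 155 (O = 134 - 7*(-3) = 134 + 21 = 155)
x = -183 (x = -3 - 180 = -183)
M = -183
√(O + 61*2)/M = √(155 + 61*2)/(-183) = √(155 + 122)*(-1/183) = √277*(-1/183) = -√277/183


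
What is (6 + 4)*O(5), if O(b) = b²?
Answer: 250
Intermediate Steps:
(6 + 4)*O(5) = (6 + 4)*5² = 10*25 = 250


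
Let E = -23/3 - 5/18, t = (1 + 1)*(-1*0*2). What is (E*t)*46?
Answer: 0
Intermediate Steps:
t = 0 (t = 2*(0*2) = 2*0 = 0)
E = -143/18 (E = -23*⅓ - 5*1/18 = -23/3 - 5/18 = -143/18 ≈ -7.9444)
(E*t)*46 = -143/18*0*46 = 0*46 = 0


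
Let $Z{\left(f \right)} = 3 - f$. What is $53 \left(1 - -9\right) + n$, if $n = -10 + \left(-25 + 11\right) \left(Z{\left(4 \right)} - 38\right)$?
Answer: $1066$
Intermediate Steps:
$n = 536$ ($n = -10 + \left(-25 + 11\right) \left(\left(3 - 4\right) - 38\right) = -10 - 14 \left(\left(3 - 4\right) - 38\right) = -10 - 14 \left(-1 - 38\right) = -10 - -546 = -10 + 546 = 536$)
$53 \left(1 - -9\right) + n = 53 \left(1 - -9\right) + 536 = 53 \left(1 + 9\right) + 536 = 53 \cdot 10 + 536 = 530 + 536 = 1066$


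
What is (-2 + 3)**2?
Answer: 1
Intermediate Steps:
(-2 + 3)**2 = 1**2 = 1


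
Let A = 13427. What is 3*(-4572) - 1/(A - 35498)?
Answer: -302725835/22071 ≈ -13716.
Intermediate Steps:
3*(-4572) - 1/(A - 35498) = 3*(-4572) - 1/(13427 - 35498) = -13716 - 1/(-22071) = -13716 - 1*(-1/22071) = -13716 + 1/22071 = -302725835/22071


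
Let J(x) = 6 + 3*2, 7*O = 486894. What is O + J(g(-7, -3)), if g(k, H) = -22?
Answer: 486978/7 ≈ 69568.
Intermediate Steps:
O = 486894/7 (O = (⅐)*486894 = 486894/7 ≈ 69556.)
J(x) = 12 (J(x) = 6 + 6 = 12)
O + J(g(-7, -3)) = 486894/7 + 12 = 486978/7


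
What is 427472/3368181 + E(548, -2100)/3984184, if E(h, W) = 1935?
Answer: 1709644533083/13419452849304 ≈ 0.12740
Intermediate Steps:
427472/3368181 + E(548, -2100)/3984184 = 427472/3368181 + 1935/3984184 = 1709644533083/13419452849304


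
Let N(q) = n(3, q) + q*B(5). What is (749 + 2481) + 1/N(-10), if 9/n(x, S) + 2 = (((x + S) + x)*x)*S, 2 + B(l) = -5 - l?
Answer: 45765988/14169 ≈ 3230.0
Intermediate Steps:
B(l) = -7 - l (B(l) = -2 + (-5 - l) = -7 - l)
n(x, S) = 9/(-2 + S*x*(S + 2*x)) (n(x, S) = 9/(-2 + (((x + S) + x)*x)*S) = 9/(-2 + (((S + x) + x)*x)*S) = 9/(-2 + ((S + 2*x)*x)*S) = 9/(-2 + (x*(S + 2*x))*S) = 9/(-2 + S*x*(S + 2*x)))
N(q) = -12*q + 9/(-2 + 3*q² + 18*q) (N(q) = 9/(-2 + 3*q² + 2*q*3²) + q*(-7 - 1*5) = 9/(-2 + 3*q² + 2*q*9) + q*(-7 - 5) = 9/(-2 + 3*q² + 18*q) + q*(-12) = 9/(-2 + 3*q² + 18*q) - 12*q = -12*q + 9/(-2 + 3*q² + 18*q))
(749 + 2481) + 1/N(-10) = (749 + 2481) + 1/(3*(3 - 4*(-10)*(-2 + 3*(-10)² + 18*(-10)))/(-2 + 3*(-10)² + 18*(-10))) = 3230 + 1/(3*(3 - 4*(-10)*(-2 + 3*100 - 180))/(-2 + 3*100 - 180)) = 3230 + 1/(3*(3 - 4*(-10)*(-2 + 300 - 180))/(-2 + 300 - 180)) = 3230 + 1/(3*(3 - 4*(-10)*118)/118) = 3230 + 1/(3*(1/118)*(3 + 4720)) = 3230 + 1/(3*(1/118)*4723) = 3230 + 1/(14169/118) = 3230 + 118/14169 = 45765988/14169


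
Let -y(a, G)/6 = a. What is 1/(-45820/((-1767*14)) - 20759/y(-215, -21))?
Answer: -1772890/25246019 ≈ -0.070225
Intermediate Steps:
y(a, G) = -6*a
1/(-45820/((-1767*14)) - 20759/y(-215, -21)) = 1/(-45820/((-1767*14)) - 20759/((-6*(-215)))) = 1/(-45820/(-24738) - 20759/1290) = 1/(-45820*(-1/24738) - 20759*1/1290) = 1/(22910/12369 - 20759/1290) = 1/(-25246019/1772890) = -1772890/25246019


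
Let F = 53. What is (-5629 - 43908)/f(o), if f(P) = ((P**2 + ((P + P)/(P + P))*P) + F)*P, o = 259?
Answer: -49537/17454787 ≈ -0.0028380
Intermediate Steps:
f(P) = P*(53 + P + P**2) (f(P) = ((P**2 + ((P + P)/(P + P))*P) + 53)*P = ((P**2 + ((2*P)/((2*P)))*P) + 53)*P = ((P**2 + ((2*P)*(1/(2*P)))*P) + 53)*P = ((P**2 + 1*P) + 53)*P = ((P**2 + P) + 53)*P = ((P + P**2) + 53)*P = (53 + P + P**2)*P = P*(53 + P + P**2))
(-5629 - 43908)/f(o) = (-5629 - 43908)/((259*(53 + 259 + 259**2))) = -49537*1/(259*(53 + 259 + 67081)) = -49537/(259*67393) = -49537/17454787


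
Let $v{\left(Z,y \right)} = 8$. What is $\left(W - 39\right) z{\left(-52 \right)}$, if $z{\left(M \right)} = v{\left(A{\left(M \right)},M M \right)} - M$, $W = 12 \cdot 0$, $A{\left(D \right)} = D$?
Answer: $-2340$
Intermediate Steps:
$W = 0$
$z{\left(M \right)} = 8 - M$
$\left(W - 39\right) z{\left(-52 \right)} = \left(0 - 39\right) \left(8 - -52\right) = - 39 \left(8 + 52\right) = \left(-39\right) 60 = -2340$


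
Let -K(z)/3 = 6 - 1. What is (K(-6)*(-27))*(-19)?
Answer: -7695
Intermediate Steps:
K(z) = -15 (K(z) = -3*(6 - 1) = -3*5 = -15)
(K(-6)*(-27))*(-19) = -15*(-27)*(-19) = 405*(-19) = -7695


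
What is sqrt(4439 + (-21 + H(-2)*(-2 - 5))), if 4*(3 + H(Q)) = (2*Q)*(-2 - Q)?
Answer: sqrt(4439) ≈ 66.626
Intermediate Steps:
H(Q) = -3 + Q*(-2 - Q)/2 (H(Q) = -3 + ((2*Q)*(-2 - Q))/4 = -3 + (2*Q*(-2 - Q))/4 = -3 + Q*(-2 - Q)/2)
sqrt(4439 + (-21 + H(-2)*(-2 - 5))) = sqrt(4439 + (-21 + (-3 - 1*(-2) - 1/2*(-2)**2)*(-2 - 5))) = sqrt(4439 + (-21 + (-3 + 2 - 1/2*4)*(-7))) = sqrt(4439 + (-21 + (-3 + 2 - 2)*(-7))) = sqrt(4439 + (-21 - 3*(-7))) = sqrt(4439 + (-21 + 21)) = sqrt(4439 + 0) = sqrt(4439)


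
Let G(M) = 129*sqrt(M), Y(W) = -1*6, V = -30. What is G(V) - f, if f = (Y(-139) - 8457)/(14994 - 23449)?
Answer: -8463/8455 + 129*I*sqrt(30) ≈ -1.0009 + 706.56*I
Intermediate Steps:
Y(W) = -6
f = 8463/8455 (f = (-6 - 8457)/(14994 - 23449) = -8463/(-8455) = -8463*(-1/8455) = 8463/8455 ≈ 1.0009)
G(V) - f = 129*sqrt(-30) - 1*8463/8455 = 129*(I*sqrt(30)) - 8463/8455 = 129*I*sqrt(30) - 8463/8455 = -8463/8455 + 129*I*sqrt(30)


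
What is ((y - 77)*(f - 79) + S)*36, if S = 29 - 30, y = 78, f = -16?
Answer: -3456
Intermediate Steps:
S = -1
((y - 77)*(f - 79) + S)*36 = ((78 - 77)*(-16 - 79) - 1)*36 = (1*(-95) - 1)*36 = (-95 - 1)*36 = -96*36 = -3456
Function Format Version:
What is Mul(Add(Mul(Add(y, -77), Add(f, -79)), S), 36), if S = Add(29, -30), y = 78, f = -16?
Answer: -3456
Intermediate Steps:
S = -1
Mul(Add(Mul(Add(y, -77), Add(f, -79)), S), 36) = Mul(Add(Mul(Add(78, -77), Add(-16, -79)), -1), 36) = Mul(Add(Mul(1, -95), -1), 36) = Mul(Add(-95, -1), 36) = Mul(-96, 36) = -3456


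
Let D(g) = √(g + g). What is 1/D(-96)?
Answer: -I*√3/24 ≈ -0.072169*I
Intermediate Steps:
D(g) = √2*√g (D(g) = √(2*g) = √2*√g)
1/D(-96) = 1/(√2*√(-96)) = 1/(√2*(4*I*√6)) = 1/(8*I*√3) = -I*√3/24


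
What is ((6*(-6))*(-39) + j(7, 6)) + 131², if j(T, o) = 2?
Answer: 18567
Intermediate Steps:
((6*(-6))*(-39) + j(7, 6)) + 131² = ((6*(-6))*(-39) + 2) + 131² = (-36*(-39) + 2) + 17161 = (1404 + 2) + 17161 = 1406 + 17161 = 18567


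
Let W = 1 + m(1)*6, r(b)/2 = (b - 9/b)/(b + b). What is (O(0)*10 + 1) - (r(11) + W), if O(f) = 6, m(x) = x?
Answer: 6422/121 ≈ 53.074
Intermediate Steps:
r(b) = (b - 9/b)/b (r(b) = 2*((b - 9/b)/(b + b)) = 2*((b - 9/b)/((2*b))) = 2*((b - 9/b)*(1/(2*b))) = 2*((b - 9/b)/(2*b)) = (b - 9/b)/b)
W = 7 (W = 1 + 1*6 = 1 + 6 = 7)
(O(0)*10 + 1) - (r(11) + W) = (6*10 + 1) - ((1 - 9/11²) + 7) = (60 + 1) - ((1 - 9*1/121) + 7) = 61 - ((1 - 9/121) + 7) = 61 - (112/121 + 7) = 61 - 1*959/121 = 61 - 959/121 = 6422/121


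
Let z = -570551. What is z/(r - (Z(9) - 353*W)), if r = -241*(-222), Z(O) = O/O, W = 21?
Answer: -30029/3206 ≈ -9.3665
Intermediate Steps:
Z(O) = 1
r = 53502
z/(r - (Z(9) - 353*W)) = -570551/(53502 - (1 - 353*21)) = -570551/(53502 - (1 - 7413)) = -570551/(53502 - 1*(-7412)) = -570551/(53502 + 7412) = -570551/60914 = -570551*1/60914 = -30029/3206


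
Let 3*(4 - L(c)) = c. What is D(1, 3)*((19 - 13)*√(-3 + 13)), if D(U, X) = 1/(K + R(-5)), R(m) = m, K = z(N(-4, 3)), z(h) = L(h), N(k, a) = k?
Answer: 18*√10 ≈ 56.921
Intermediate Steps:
L(c) = 4 - c/3
z(h) = 4 - h/3
K = 16/3 (K = 4 - ⅓*(-4) = 4 + 4/3 = 16/3 ≈ 5.3333)
D(U, X) = 3 (D(U, X) = 1/(16/3 - 5) = 1/(⅓) = 3)
D(1, 3)*((19 - 13)*√(-3 + 13)) = 3*((19 - 13)*√(-3 + 13)) = 3*(6*√10) = 18*√10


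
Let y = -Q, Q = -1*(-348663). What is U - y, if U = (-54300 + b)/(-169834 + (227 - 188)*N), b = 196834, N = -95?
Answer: 60506485823/173539 ≈ 3.4866e+5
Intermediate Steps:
Q = 348663
U = -142534/173539 (U = (-54300 + 196834)/(-169834 + (227 - 188)*(-95)) = 142534/(-169834 + 39*(-95)) = 142534/(-169834 - 3705) = 142534/(-173539) = 142534*(-1/173539) = -142534/173539 ≈ -0.82134)
y = -348663 (y = -1*348663 = -348663)
U - y = -142534/173539 - 1*(-348663) = -142534/173539 + 348663 = 60506485823/173539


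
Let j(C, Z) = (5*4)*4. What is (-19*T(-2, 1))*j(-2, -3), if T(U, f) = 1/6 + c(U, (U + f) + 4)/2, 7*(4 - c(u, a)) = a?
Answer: -62320/21 ≈ -2967.6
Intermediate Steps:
c(u, a) = 4 - a/7
j(C, Z) = 80 (j(C, Z) = 20*4 = 80)
T(U, f) = 79/42 - U/14 - f/14 (T(U, f) = 1/6 + (4 - ((U + f) + 4)/7)/2 = 1*(1/6) + (4 - (4 + U + f)/7)*(1/2) = 1/6 + (4 + (-4/7 - U/7 - f/7))*(1/2) = 1/6 + (24/7 - U/7 - f/7)*(1/2) = 1/6 + (12/7 - U/14 - f/14) = 79/42 - U/14 - f/14)
(-19*T(-2, 1))*j(-2, -3) = -19*(79/42 - 1/14*(-2) - 1/14*1)*80 = -19*(79/42 + 1/7 - 1/14)*80 = -19*41/21*80 = -779/21*80 = -62320/21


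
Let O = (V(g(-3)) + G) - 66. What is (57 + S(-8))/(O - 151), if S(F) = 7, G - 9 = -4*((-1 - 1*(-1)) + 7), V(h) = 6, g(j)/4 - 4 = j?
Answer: -32/115 ≈ -0.27826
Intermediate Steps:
g(j) = 16 + 4*j
G = -19 (G = 9 - 4*((-1 - 1*(-1)) + 7) = 9 - 4*((-1 + 1) + 7) = 9 - 4*(0 + 7) = 9 - 4*7 = 9 - 28 = -19)
O = -79 (O = (6 - 19) - 66 = -13 - 66 = -79)
(57 + S(-8))/(O - 151) = (57 + 7)/(-79 - 151) = 64/(-230) = 64*(-1/230) = -32/115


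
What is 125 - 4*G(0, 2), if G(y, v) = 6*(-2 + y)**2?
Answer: 29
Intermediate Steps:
125 - 4*G(0, 2) = 125 - 24*(-2 + 0)**2 = 125 - 24*(-2)**2 = 125 - 24*4 = 125 - 4*24 = 125 - 96 = 29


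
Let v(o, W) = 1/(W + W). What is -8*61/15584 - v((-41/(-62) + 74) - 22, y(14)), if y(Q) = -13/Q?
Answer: 12843/25324 ≈ 0.50715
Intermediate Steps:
v(o, W) = 1/(2*W)
-8*61/15584 - v((-41/(-62) + 74) - 22, y(14)) = -8*61/15584 - 1/(2*((-13/14))) = -488*1/15584 - 1/(2*((-13*1/14))) = -61/1948 - 1/(2*(-13/14)) = -61/1948 - (-14)/(2*13) = -61/1948 - 1*(-7/13) = -61/1948 + 7/13 = 12843/25324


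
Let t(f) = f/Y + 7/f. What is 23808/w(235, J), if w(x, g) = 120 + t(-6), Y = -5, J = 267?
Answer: 714240/3601 ≈ 198.34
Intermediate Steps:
t(f) = 7/f - f/5 (t(f) = f/(-5) + 7/f = f*(-⅕) + 7/f = -f/5 + 7/f = 7/f - f/5)
w(x, g) = 3601/30 (w(x, g) = 120 + (7/(-6) - ⅕*(-6)) = 120 + (7*(-⅙) + 6/5) = 120 + (-7/6 + 6/5) = 120 + 1/30 = 3601/30)
23808/w(235, J) = 23808/(3601/30) = 23808*(30/3601) = 714240/3601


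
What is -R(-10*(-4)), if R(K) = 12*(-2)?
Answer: 24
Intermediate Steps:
R(K) = -24
-R(-10*(-4)) = -1*(-24) = 24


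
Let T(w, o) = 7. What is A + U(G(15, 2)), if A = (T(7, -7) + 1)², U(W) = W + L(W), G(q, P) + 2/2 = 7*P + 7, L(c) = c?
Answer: 104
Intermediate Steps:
G(q, P) = 6 + 7*P (G(q, P) = -1 + (7*P + 7) = -1 + (7 + 7*P) = 6 + 7*P)
U(W) = 2*W (U(W) = W + W = 2*W)
A = 64 (A = (7 + 1)² = 8² = 64)
A + U(G(15, 2)) = 64 + 2*(6 + 7*2) = 64 + 2*(6 + 14) = 64 + 2*20 = 64 + 40 = 104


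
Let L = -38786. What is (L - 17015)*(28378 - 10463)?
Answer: -999674915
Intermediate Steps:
(L - 17015)*(28378 - 10463) = (-38786 - 17015)*(28378 - 10463) = -55801*17915 = -999674915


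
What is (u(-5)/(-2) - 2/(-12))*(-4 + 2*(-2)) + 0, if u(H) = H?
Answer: -64/3 ≈ -21.333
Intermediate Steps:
(u(-5)/(-2) - 2/(-12))*(-4 + 2*(-2)) + 0 = (-5/(-2) - 2/(-12))*(-4 + 2*(-2)) + 0 = (-5*(-½) - 2*(-1/12))*(-4 - 4) + 0 = (5/2 + ⅙)*(-8) + 0 = (8/3)*(-8) + 0 = -64/3 + 0 = -64/3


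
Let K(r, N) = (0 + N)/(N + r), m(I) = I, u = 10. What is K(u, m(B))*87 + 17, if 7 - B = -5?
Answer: 709/11 ≈ 64.455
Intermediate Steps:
B = 12 (B = 7 - 1*(-5) = 7 + 5 = 12)
K(r, N) = N/(N + r)
K(u, m(B))*87 + 17 = (12/(12 + 10))*87 + 17 = (12/22)*87 + 17 = (12*(1/22))*87 + 17 = (6/11)*87 + 17 = 522/11 + 17 = 709/11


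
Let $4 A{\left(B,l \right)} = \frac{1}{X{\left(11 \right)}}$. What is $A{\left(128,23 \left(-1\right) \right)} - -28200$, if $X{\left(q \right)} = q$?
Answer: $\frac{1240801}{44} \approx 28200.0$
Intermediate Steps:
$A{\left(B,l \right)} = \frac{1}{44}$ ($A{\left(B,l \right)} = \frac{1}{4 \cdot 11} = \frac{1}{4} \cdot \frac{1}{11} = \frac{1}{44}$)
$A{\left(128,23 \left(-1\right) \right)} - -28200 = \frac{1}{44} - -28200 = \frac{1}{44} + 28200 = \frac{1240801}{44}$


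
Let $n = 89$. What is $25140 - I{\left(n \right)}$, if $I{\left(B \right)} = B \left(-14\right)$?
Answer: $26386$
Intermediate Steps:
$I{\left(B \right)} = - 14 B$
$25140 - I{\left(n \right)} = 25140 - \left(-14\right) 89 = 25140 - -1246 = 25140 + 1246 = 26386$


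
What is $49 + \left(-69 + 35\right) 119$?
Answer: $-3997$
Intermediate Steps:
$49 + \left(-69 + 35\right) 119 = 49 - 4046 = -3997$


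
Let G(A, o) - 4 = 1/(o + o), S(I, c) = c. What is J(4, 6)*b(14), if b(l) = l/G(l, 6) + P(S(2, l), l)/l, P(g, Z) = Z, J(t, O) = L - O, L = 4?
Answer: -62/7 ≈ -8.8571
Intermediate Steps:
J(t, O) = 4 - O
G(A, o) = 4 + 1/(2*o) (G(A, o) = 4 + 1/(o + o) = 4 + 1/(2*o))
b(l) = 1 + 12*l/49 (b(l) = l/(4 + (½)/6) + l/l = l/(4 + (½)*(⅙)) + 1 = l/(4 + 1/12) + 1 = l/(49/12) + 1 = l*(12/49) + 1 = 12*l/49 + 1 = 1 + 12*l/49)
J(4, 6)*b(14) = (4 - 1*6)*(1 + (12/49)*14) = (4 - 6)*(1 + 24/7) = -2*31/7 = -62/7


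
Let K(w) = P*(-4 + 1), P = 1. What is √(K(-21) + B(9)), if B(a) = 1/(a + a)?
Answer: I*√106/6 ≈ 1.7159*I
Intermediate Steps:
K(w) = -3 (K(w) = 1*(-4 + 1) = 1*(-3) = -3)
B(a) = 1/(2*a)
√(K(-21) + B(9)) = √(-3 + (½)/9) = √(-3 + (½)*(⅑)) = √(-3 + 1/18) = √(-53/18) = I*√106/6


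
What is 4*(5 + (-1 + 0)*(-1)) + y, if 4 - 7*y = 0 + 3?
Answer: 169/7 ≈ 24.143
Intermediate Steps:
y = 1/7 (y = 4/7 - (0 + 3)/7 = 4/7 - 1/7*3 = 4/7 - 3/7 = 1/7 ≈ 0.14286)
4*(5 + (-1 + 0)*(-1)) + y = 4*(5 + (-1 + 0)*(-1)) + 1/7 = 4*(5 - 1*(-1)) + 1/7 = 4*(5 + 1) + 1/7 = 4*6 + 1/7 = 24 + 1/7 = 169/7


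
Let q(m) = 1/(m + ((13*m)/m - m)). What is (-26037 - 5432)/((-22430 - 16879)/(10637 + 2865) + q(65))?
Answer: 5523627694/497515 ≈ 11102.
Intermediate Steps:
q(m) = 1/13 (q(m) = 1/(m + (13 - m)) = 1/13)
(-26037 - 5432)/((-22430 - 16879)/(10637 + 2865) + q(65)) = (-26037 - 5432)/((-22430 - 16879)/(10637 + 2865) + 1/13) = -31469/(-39309/13502 + 1/13) = -31469/(-497515/175526) = -31469*(-175526/497515) = 5523627694/497515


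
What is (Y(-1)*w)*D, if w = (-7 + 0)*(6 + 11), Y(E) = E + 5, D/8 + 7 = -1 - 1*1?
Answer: 34272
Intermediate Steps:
D = -72 (D = -56 + 8*(-1 - 1*1) = -56 + 8*(-1 - 1) = -56 + 8*(-2) = -56 - 16 = -72)
Y(E) = 5 + E
w = -119 (w = -7*17 = -119)
(Y(-1)*w)*D = ((5 - 1)*(-119))*(-72) = (4*(-119))*(-72) = -476*(-72) = 34272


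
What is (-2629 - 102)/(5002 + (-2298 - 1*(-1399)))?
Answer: -2731/4103 ≈ -0.66561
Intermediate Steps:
(-2629 - 102)/(5002 + (-2298 - 1*(-1399))) = -2731/(5002 + (-2298 + 1399)) = -2731/(5002 - 899) = -2731/4103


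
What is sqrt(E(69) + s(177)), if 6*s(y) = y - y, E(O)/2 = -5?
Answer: I*sqrt(10) ≈ 3.1623*I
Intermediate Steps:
E(O) = -10 (E(O) = 2*(-5) = -10)
s(y) = 0 (s(y) = (y - y)/6 = (1/6)*0 = 0)
sqrt(E(69) + s(177)) = sqrt(-10 + 0) = sqrt(-10) = I*sqrt(10)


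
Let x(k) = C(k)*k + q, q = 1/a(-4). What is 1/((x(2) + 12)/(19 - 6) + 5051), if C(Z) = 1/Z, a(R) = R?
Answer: 52/262703 ≈ 0.00019794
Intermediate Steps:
q = -¼ (q = 1/(-4) = -¼ ≈ -0.25000)
x(k) = ¾ (x(k) = k/k - ¼ = 1 - ¼ = ¾)
1/((x(2) + 12)/(19 - 6) + 5051) = 1/((¾ + 12)/(19 - 6) + 5051) = 1/((51/4)/13 + 5051) = 1/((1/13)*(51/4) + 5051) = 1/(51/52 + 5051) = 1/(262703/52) = 52/262703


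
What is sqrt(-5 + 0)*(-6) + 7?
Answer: 7 - 6*I*sqrt(5) ≈ 7.0 - 13.416*I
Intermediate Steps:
sqrt(-5 + 0)*(-6) + 7 = sqrt(-5)*(-6) + 7 = (I*sqrt(5))*(-6) + 7 = -6*I*sqrt(5) + 7 = 7 - 6*I*sqrt(5)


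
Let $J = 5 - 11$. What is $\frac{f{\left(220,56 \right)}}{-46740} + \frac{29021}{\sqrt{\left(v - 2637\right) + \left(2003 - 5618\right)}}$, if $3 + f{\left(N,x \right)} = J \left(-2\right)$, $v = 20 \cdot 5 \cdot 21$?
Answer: $- \frac{3}{15580} - \frac{29021 i \sqrt{1038}}{2076} \approx -0.00019255 - 450.38 i$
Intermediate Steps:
$J = -6$
$v = 2100$ ($v = 100 \cdot 21 = 2100$)
$f{\left(N,x \right)} = 9$ ($f{\left(N,x \right)} = -3 - -12 = -3 + 12 = 9$)
$\frac{f{\left(220,56 \right)}}{-46740} + \frac{29021}{\sqrt{\left(v - 2637\right) + \left(2003 - 5618\right)}} = \frac{9}{-46740} + \frac{29021}{\sqrt{\left(2100 - 2637\right) + \left(2003 - 5618\right)}} = 9 \left(- \frac{1}{46740}\right) + \frac{29021}{\sqrt{\left(2100 - 2637\right) + \left(2003 - 5618\right)}} = - \frac{3}{15580} + \frac{29021}{\sqrt{-537 - 3615}} = - \frac{3}{15580} + \frac{29021}{\sqrt{-4152}} = - \frac{3}{15580} + \frac{29021}{2 i \sqrt{1038}} = - \frac{3}{15580} + 29021 \left(- \frac{i \sqrt{1038}}{2076}\right) = - \frac{3}{15580} - \frac{29021 i \sqrt{1038}}{2076}$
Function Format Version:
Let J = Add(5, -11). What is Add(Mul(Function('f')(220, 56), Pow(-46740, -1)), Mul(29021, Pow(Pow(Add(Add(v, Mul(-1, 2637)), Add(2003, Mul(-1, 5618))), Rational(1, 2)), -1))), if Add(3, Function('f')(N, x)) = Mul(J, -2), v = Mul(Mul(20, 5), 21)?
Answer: Add(Rational(-3, 15580), Mul(Rational(-29021, 2076), I, Pow(1038, Rational(1, 2)))) ≈ Add(-0.00019255, Mul(-450.38, I))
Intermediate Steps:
J = -6
v = 2100 (v = Mul(100, 21) = 2100)
Function('f')(N, x) = 9 (Function('f')(N, x) = Add(-3, Mul(-6, -2)) = Add(-3, 12) = 9)
Add(Mul(Function('f')(220, 56), Pow(-46740, -1)), Mul(29021, Pow(Pow(Add(Add(v, Mul(-1, 2637)), Add(2003, Mul(-1, 5618))), Rational(1, 2)), -1))) = Add(Mul(9, Pow(-46740, -1)), Mul(29021, Pow(Pow(Add(Add(2100, Mul(-1, 2637)), Add(2003, Mul(-1, 5618))), Rational(1, 2)), -1))) = Add(Mul(9, Rational(-1, 46740)), Mul(29021, Pow(Pow(Add(Add(2100, -2637), Add(2003, -5618)), Rational(1, 2)), -1))) = Add(Rational(-3, 15580), Mul(29021, Pow(Pow(Add(-537, -3615), Rational(1, 2)), -1))) = Add(Rational(-3, 15580), Mul(29021, Pow(Pow(-4152, Rational(1, 2)), -1))) = Add(Rational(-3, 15580), Mul(29021, Pow(Mul(2, I, Pow(1038, Rational(1, 2))), -1))) = Add(Rational(-3, 15580), Mul(29021, Mul(Rational(-1, 2076), I, Pow(1038, Rational(1, 2))))) = Add(Rational(-3, 15580), Mul(Rational(-29021, 2076), I, Pow(1038, Rational(1, 2))))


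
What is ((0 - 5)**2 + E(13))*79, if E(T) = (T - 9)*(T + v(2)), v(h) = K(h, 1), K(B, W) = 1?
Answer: 6399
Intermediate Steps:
v(h) = 1
E(T) = (1 + T)*(-9 + T) (E(T) = (T - 9)*(T + 1) = (-9 + T)*(1 + T) = (1 + T)*(-9 + T))
((0 - 5)**2 + E(13))*79 = ((0 - 5)**2 + (-9 + 13**2 - 8*13))*79 = ((-5)**2 + (-9 + 169 - 104))*79 = (25 + 56)*79 = 81*79 = 6399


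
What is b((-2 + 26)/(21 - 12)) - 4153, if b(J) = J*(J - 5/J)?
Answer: -37358/9 ≈ -4150.9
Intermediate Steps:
b((-2 + 26)/(21 - 12)) - 4153 = (-5 + ((-2 + 26)/(21 - 12))**2) - 4153 = (-5 + (24/9)**2) - 4153 = (-5 + (24*(1/9))**2) - 4153 = (-5 + (8/3)**2) - 4153 = (-5 + 64/9) - 4153 = 19/9 - 4153 = -37358/9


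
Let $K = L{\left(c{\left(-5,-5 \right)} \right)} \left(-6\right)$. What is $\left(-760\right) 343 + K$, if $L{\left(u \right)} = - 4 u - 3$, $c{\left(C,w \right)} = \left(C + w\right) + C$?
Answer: $-261022$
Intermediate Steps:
$c{\left(C,w \right)} = w + 2 C$
$L{\left(u \right)} = -3 - 4 u$
$K = -342$ ($K = \left(-3 - 4 \left(-5 + 2 \left(-5\right)\right)\right) \left(-6\right) = \left(-3 - 4 \left(-5 - 10\right)\right) \left(-6\right) = \left(-3 - -60\right) \left(-6\right) = \left(-3 + 60\right) \left(-6\right) = 57 \left(-6\right) = -342$)
$\left(-760\right) 343 + K = \left(-760\right) 343 - 342 = -260680 - 342 = -261022$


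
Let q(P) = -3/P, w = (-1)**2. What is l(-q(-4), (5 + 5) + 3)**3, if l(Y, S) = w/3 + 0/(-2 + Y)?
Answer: 1/27 ≈ 0.037037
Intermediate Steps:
w = 1
l(Y, S) = 1/3 (l(Y, S) = 1/3 + 0/(-2 + Y) = 1*(1/3) + 0 = 1/3 + 0 = 1/3)
l(-q(-4), (5 + 5) + 3)**3 = (1/3)**3 = 1/27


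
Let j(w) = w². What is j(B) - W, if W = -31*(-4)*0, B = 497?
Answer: 247009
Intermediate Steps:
W = 0 (W = 124*0 = 0)
j(B) - W = 497² - 1*0 = 247009 + 0 = 247009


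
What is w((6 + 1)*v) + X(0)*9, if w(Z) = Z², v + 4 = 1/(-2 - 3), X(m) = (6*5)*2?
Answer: 35109/25 ≈ 1404.4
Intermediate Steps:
X(m) = 60 (X(m) = 30*2 = 60)
v = -21/5 (v = -4 + 1/(-2 - 3) = -4 + 1/(-5) = -4 - ⅕ = -21/5 ≈ -4.2000)
w((6 + 1)*v) + X(0)*9 = ((6 + 1)*(-21/5))² + 60*9 = (7*(-21/5))² + 540 = (-147/5)² + 540 = 21609/25 + 540 = 35109/25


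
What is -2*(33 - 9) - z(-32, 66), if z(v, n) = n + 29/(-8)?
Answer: -883/8 ≈ -110.38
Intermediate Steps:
z(v, n) = -29/8 + n (z(v, n) = n + 29*(-⅛) = n - 29/8 = -29/8 + n)
-2*(33 - 9) - z(-32, 66) = -2*(33 - 9) - (-29/8 + 66) = -2*24 - 1*499/8 = -48 - 499/8 = -883/8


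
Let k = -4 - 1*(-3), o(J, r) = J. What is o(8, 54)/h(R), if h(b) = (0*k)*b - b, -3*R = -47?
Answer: -24/47 ≈ -0.51064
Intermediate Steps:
k = -1 (k = -4 + 3 = -1)
R = 47/3 (R = -1/3*(-47) = 47/3 ≈ 15.667)
h(b) = -b (h(b) = (0*(-1))*b - b = 0*b - b = 0 - b = -b)
o(8, 54)/h(R) = 8/((-1*47/3)) = 8/(-47/3) = 8*(-3/47) = -24/47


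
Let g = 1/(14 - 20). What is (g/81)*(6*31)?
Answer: -31/81 ≈ -0.38272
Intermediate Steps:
g = -1/6 (g = 1/(-6) = -1/6 ≈ -0.16667)
(g/81)*(6*31) = (-1/6/81)*(6*31) = -1/6*1/81*186 = -1/486*186 = -31/81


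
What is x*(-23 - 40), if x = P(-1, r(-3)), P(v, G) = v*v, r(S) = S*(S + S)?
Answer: -63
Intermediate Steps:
r(S) = 2*S² (r(S) = S*(2*S) = 2*S²)
P(v, G) = v²
x = 1 (x = (-1)² = 1)
x*(-23 - 40) = 1*(-23 - 40) = 1*(-63) = -63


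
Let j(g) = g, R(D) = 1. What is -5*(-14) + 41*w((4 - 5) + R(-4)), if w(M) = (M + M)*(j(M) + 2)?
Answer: 70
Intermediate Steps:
w(M) = 2*M*(2 + M) (w(M) = (M + M)*(M + 2) = (2*M)*(2 + M) = 2*M*(2 + M))
-5*(-14) + 41*w((4 - 5) + R(-4)) = -5*(-14) + 41*(2*((4 - 5) + 1)*(2 + ((4 - 5) + 1))) = 70 + 41*(2*(-1 + 1)*(2 + (-1 + 1))) = 70 + 41*(2*0*(2 + 0)) = 70 + 41*(2*0*2) = 70 + 41*0 = 70 + 0 = 70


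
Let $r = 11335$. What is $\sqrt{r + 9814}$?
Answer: $\sqrt{21149} \approx 145.43$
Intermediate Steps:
$\sqrt{r + 9814} = \sqrt{11335 + 9814} = \sqrt{21149}$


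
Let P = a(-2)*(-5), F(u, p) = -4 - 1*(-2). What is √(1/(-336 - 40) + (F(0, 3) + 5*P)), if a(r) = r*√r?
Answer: √(-70782 + 1767200*I*√2)/188 ≈ 5.8624 + 6.0308*I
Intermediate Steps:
a(r) = r^(3/2)
F(u, p) = -2 (F(u, p) = -4 + 2 = -2)
P = 10*I*√2 (P = (-2)^(3/2)*(-5) = -2*I*√2*(-5) = 10*I*√2 ≈ 14.142*I)
√(1/(-336 - 40) + (F(0, 3) + 5*P)) = √(1/(-336 - 40) + (-2 + 5*(10*I*√2))) = √(1/(-376) + (-2 + 50*I*√2)) = √(-1/376 + (-2 + 50*I*√2)) = √(-753/376 + 50*I*√2)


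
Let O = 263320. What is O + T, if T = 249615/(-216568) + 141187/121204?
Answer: 1727965685776199/6562226968 ≈ 2.6332e+5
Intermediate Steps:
T = 80562439/6562226968 (T = 249615*(-1/216568) + 141187*(1/121204) = -249615/216568 + 141187/121204 = 80562439/6562226968 ≈ 0.012277)
O + T = 263320 + 80562439/6562226968 = 1727965685776199/6562226968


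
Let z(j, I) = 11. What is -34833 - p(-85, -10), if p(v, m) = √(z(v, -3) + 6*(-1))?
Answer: -34833 - √5 ≈ -34835.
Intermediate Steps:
p(v, m) = √5 (p(v, m) = √(11 + 6*(-1)) = √(11 - 6) = √5)
-34833 - p(-85, -10) = -34833 - √5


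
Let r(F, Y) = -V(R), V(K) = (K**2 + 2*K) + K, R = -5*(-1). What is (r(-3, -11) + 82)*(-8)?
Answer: -336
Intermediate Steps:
R = 5
V(K) = K**2 + 3*K
r(F, Y) = -40 (r(F, Y) = -5*(3 + 5) = -5*8 = -1*40 = -40)
(r(-3, -11) + 82)*(-8) = (-40 + 82)*(-8) = 42*(-8) = -336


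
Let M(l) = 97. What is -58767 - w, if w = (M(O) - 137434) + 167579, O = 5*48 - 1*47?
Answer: -89009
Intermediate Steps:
O = 193 (O = 240 - 47 = 193)
w = 30242 (w = (97 - 137434) + 167579 = -137337 + 167579 = 30242)
-58767 - w = -58767 - 1*30242 = -58767 - 30242 = -89009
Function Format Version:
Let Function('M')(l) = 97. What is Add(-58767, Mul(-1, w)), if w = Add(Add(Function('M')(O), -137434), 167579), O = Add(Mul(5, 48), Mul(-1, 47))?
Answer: -89009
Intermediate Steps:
O = 193 (O = Add(240, -47) = 193)
w = 30242 (w = Add(Add(97, -137434), 167579) = Add(-137337, 167579) = 30242)
Add(-58767, Mul(-1, w)) = Add(-58767, Mul(-1, 30242)) = Add(-58767, -30242) = -89009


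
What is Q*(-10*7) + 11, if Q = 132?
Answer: -9229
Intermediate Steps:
Q*(-10*7) + 11 = 132*(-10*7) + 11 = 132*(-70) + 11 = -9240 + 11 = -9229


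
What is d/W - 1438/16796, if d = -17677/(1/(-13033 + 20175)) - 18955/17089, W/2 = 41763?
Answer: -1509955973939242/998925173831 ≈ -1511.6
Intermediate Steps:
W = 83526 (W = 2*41763 = 83526)
d = -2157471469881/17089 (d = -17677/(1/7142) - 18955*1/17089 = -17677/1/7142 - 18955/17089 = -17677*7142 - 18955/17089 = -126249134 - 18955/17089 = -2157471469881/17089 ≈ -1.2625e+8)
d/W - 1438/16796 = -2157471469881/17089/83526 - 1438/16796 = -2157471469881/17089*1/83526 - 1438*1/16796 = -719157156627/475791938 - 719/8398 = -1509955973939242/998925173831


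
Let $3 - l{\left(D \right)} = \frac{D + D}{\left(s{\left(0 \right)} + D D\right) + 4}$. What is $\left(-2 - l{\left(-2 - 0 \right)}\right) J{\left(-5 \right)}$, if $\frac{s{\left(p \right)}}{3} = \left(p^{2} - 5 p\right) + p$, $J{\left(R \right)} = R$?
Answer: $\frac{55}{2} \approx 27.5$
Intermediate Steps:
$s{\left(p \right)} = - 12 p + 3 p^{2}$ ($s{\left(p \right)} = 3 \left(\left(p^{2} - 5 p\right) + p\right) = 3 \left(p^{2} - 4 p\right) = - 12 p + 3 p^{2}$)
$l{\left(D \right)} = 3 - \frac{2 D}{4 + D^{2}}$ ($l{\left(D \right)} = 3 - \frac{D + D}{\left(3 \cdot 0 \left(-4 + 0\right) + D D\right) + 4} = 3 - \frac{2 D}{\left(3 \cdot 0 \left(-4\right) + D^{2}\right) + 4} = 3 - \frac{2 D}{\left(0 + D^{2}\right) + 4} = 3 - \frac{2 D}{D^{2} + 4} = 3 - \frac{2 D}{4 + D^{2}}$)
$\left(-2 - l{\left(-2 - 0 \right)}\right) J{\left(-5 \right)} = \left(-2 - \frac{12 - 2 \left(-2 - 0\right) + 3 \left(-2 - 0\right)^{2}}{4 + \left(-2 - 0\right)^{2}}\right) \left(-5\right) = \left(-2 - \frac{12 - 2 \left(-2 + 0\right) + 3 \left(-2 + 0\right)^{2}}{4 + \left(-2 + 0\right)^{2}}\right) \left(-5\right) = \left(-2 - \frac{12 - -4 + 3 \left(-2\right)^{2}}{4 + \left(-2\right)^{2}}\right) \left(-5\right) = \left(-2 - \frac{12 + 4 + 3 \cdot 4}{4 + 4}\right) \left(-5\right) = \left(-2 - \frac{12 + 4 + 12}{8}\right) \left(-5\right) = \left(-2 - \frac{1}{8} \cdot 28\right) \left(-5\right) = \left(-2 - \frac{7}{2}\right) \left(-5\right) = \left(- \frac{11}{2}\right) \left(-5\right) = \frac{55}{2}$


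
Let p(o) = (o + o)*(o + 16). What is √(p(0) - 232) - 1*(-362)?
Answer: 362 + 2*I*√58 ≈ 362.0 + 15.232*I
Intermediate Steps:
p(o) = 2*o*(16 + o) (p(o) = (2*o)*(16 + o) = 2*o*(16 + o))
√(p(0) - 232) - 1*(-362) = √(2*0*(16 + 0) - 232) - 1*(-362) = √(2*0*16 - 232) + 362 = √(0 - 232) + 362 = √(-232) + 362 = 2*I*√58 + 362 = 362 + 2*I*√58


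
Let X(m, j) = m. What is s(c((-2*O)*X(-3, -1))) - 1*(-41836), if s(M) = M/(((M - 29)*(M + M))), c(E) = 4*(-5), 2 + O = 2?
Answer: 4099927/98 ≈ 41836.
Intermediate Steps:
O = 0 (O = -2 + 2 = 0)
c(E) = -20
s(M) = 1/(2*(-29 + M)) (s(M) = M/(((-29 + M)*(2*M))) = M/((2*M*(-29 + M))) = M*(1/(2*M*(-29 + M))) = 1/(2*(-29 + M)))
s(c((-2*O)*X(-3, -1))) - 1*(-41836) = 1/(2*(-29 - 20)) - 1*(-41836) = (1/2)/(-49) + 41836 = (1/2)*(-1/49) + 41836 = -1/98 + 41836 = 4099927/98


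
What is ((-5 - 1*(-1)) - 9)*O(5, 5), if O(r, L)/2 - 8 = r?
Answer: -338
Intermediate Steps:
O(r, L) = 16 + 2*r
((-5 - 1*(-1)) - 9)*O(5, 5) = ((-5 - 1*(-1)) - 9)*(16 + 2*5) = ((-5 + 1) - 9)*(16 + 10) = (-4 - 9)*26 = -13*26 = -338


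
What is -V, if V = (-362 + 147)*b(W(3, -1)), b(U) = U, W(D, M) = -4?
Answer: -860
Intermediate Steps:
V = 860 (V = (-362 + 147)*(-4) = -215*(-4) = 860)
-V = -1*860 = -860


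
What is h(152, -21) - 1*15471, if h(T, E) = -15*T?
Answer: -17751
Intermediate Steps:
h(152, -21) - 1*15471 = -15*152 - 1*15471 = -2280 - 15471 = -17751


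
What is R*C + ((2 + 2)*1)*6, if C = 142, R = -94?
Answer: -13324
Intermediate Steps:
R*C + ((2 + 2)*1)*6 = -94*142 + ((2 + 2)*1)*6 = -13348 + (4*1)*6 = -13348 + 4*6 = -13348 + 24 = -13324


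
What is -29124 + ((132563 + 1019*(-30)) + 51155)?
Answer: 124024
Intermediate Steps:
-29124 + ((132563 + 1019*(-30)) + 51155) = -29124 + ((132563 - 30570) + 51155) = -29124 + (101993 + 51155) = -29124 + 153148 = 124024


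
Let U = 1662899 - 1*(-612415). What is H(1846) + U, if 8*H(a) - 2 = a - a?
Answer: 9101257/4 ≈ 2.2753e+6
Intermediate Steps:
H(a) = 1/4 (H(a) = 1/4 + (a - a)/8 = 1/4 + (1/8)*0 = 1/4 + 0 = 1/4)
U = 2275314 (U = 1662899 + 612415 = 2275314)
H(1846) + U = 1/4 + 2275314 = 9101257/4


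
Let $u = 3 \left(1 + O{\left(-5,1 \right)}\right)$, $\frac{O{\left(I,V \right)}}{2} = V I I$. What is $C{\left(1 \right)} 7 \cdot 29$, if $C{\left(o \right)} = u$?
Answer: $31059$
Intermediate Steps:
$O{\left(I,V \right)} = 2 V I^{2}$ ($O{\left(I,V \right)} = 2 V I I = 2 I V I = 2 V I^{2}$)
$u = 153$ ($u = 3 \left(1 + 2 \cdot 1 \left(-5\right)^{2}\right) = 3 \left(1 + 2 \cdot 1 \cdot 25\right) = 3 \left(1 + 50\right) = 3 \cdot 51 = 153$)
$C{\left(o \right)} = 153$
$C{\left(1 \right)} 7 \cdot 29 = 153 \cdot 7 \cdot 29 = 1071 \cdot 29 = 31059$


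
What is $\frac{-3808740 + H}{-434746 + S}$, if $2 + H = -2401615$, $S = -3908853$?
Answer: $\frac{6210357}{4343599} \approx 1.4298$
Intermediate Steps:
$H = -2401617$ ($H = -2 - 2401615 = -2401617$)
$\frac{-3808740 + H}{-434746 + S} = \frac{-3808740 - 2401617}{-434746 - 3908853} = - \frac{6210357}{-4343599} = \left(-6210357\right) \left(- \frac{1}{4343599}\right) = \frac{6210357}{4343599}$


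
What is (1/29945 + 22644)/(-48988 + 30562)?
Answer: -678074581/551766570 ≈ -1.2289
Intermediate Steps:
(1/29945 + 22644)/(-48988 + 30562) = (1/29945 + 22644)/(-18426) = (678074581/29945)*(-1/18426) = -678074581/551766570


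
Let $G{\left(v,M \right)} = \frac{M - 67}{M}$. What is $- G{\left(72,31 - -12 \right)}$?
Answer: $\frac{24}{43} \approx 0.55814$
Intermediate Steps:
$G{\left(v,M \right)} = \frac{-67 + M}{M}$
$- G{\left(72,31 - -12 \right)} = - \frac{-67 + \left(31 - -12\right)}{31 - -12} = - \frac{-67 + \left(31 + 12\right)}{31 + 12} = - \frac{-67 + 43}{43} = - \frac{-24}{43} = \left(-1\right) \left(- \frac{24}{43}\right) = \frac{24}{43}$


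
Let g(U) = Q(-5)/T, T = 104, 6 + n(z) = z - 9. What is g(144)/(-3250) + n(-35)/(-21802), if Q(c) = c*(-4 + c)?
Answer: 1591891/736907600 ≈ 0.0021602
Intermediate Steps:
n(z) = -15 + z (n(z) = -6 + (z - 9) = -6 + (-9 + z) = -15 + z)
g(U) = 45/104 (g(U) = -5*(-4 - 5)/104 = -5*(-9)*(1/104) = 45*(1/104) = 45/104)
g(144)/(-3250) + n(-35)/(-21802) = (45/104)/(-3250) + (-15 - 35)/(-21802) = (45/104)*(-1/3250) - 50*(-1/21802) = -9/67600 + 25/10901 = 1591891/736907600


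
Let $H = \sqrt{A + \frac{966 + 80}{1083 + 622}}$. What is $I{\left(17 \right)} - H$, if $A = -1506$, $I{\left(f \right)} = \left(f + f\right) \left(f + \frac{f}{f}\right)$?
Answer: $612 - \frac{2 i \sqrt{1094049055}}{1705} \approx 612.0 - 38.799 i$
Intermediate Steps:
$I{\left(f \right)} = 2 f \left(1 + f\right)$ ($I{\left(f \right)} = 2 f \left(f + 1\right) = 2 f \left(1 + f\right)$)
$H = \frac{2 i \sqrt{1094049055}}{1705}$ ($H = \sqrt{-1506 + \frac{966 + 80}{1083 + 622}} = \sqrt{-1506 + \frac{1046}{1705}} = \sqrt{- \frac{2566684}{1705}} = \frac{2 i \sqrt{1094049055}}{1705} \approx 38.799 i$)
$I{\left(17 \right)} - H = 2 \cdot 17 \left(1 + 17\right) - \frac{2 i \sqrt{1094049055}}{1705} = 2 \cdot 17 \cdot 18 - \frac{2 i \sqrt{1094049055}}{1705} = 612 - \frac{2 i \sqrt{1094049055}}{1705}$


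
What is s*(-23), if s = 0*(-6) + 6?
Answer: -138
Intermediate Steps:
s = 6 (s = 0 + 6 = 6)
s*(-23) = 6*(-23) = -138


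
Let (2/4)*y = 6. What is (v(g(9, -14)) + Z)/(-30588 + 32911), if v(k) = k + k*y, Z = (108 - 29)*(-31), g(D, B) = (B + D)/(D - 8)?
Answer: -2514/2323 ≈ -1.0822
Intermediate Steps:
g(D, B) = (B + D)/(-8 + D)
Z = -2449 (Z = 79*(-31) = -2449)
y = 12 (y = 2*6 = 12)
v(k) = 13*k (v(k) = k + k*12 = k + 12*k = 13*k)
(v(g(9, -14)) + Z)/(-30588 + 32911) = (13*((-14 + 9)/(-8 + 9)) - 2449)/(-30588 + 32911) = (13*(-5/1) - 2449)/2323 = (13*(1*(-5)) - 2449)*(1/2323) = (13*(-5) - 2449)*(1/2323) = (-65 - 2449)*(1/2323) = -2514*1/2323 = -2514/2323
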